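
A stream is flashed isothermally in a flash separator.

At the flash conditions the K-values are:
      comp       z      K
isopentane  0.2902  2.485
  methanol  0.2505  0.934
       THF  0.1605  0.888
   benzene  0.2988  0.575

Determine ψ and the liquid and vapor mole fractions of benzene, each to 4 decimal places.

ψ = 0.6765, x_benzene = 0.4194, y_benzene = 0.2411

Rachford–Rice: g(ψ) = Σ zᵢ(Kᵢ−1)/(1+ψ(Kᵢ−1)) = 0.
Feasibility: ΣzᵢKᵢ = 1.2694, Σzᵢ/Kᵢ = 1.0854 — both > 1, two phases present.
Iterate (Newton) starting at ψ = 0.5:
  ψ = 0.5000: g = 0.04992, g' = -0.3012 → ψ = 0.6657
  ψ = 0.6657: g = 0.00290, g' = -0.2703 → ψ = 0.6764
  ψ = 0.6764: g = 0.00001, g' = -0.2691 → ψ = 0.6765
Converged at ψ = 0.6765.
Compositions from xᵢ = zᵢ/(1+ψ(Kᵢ−1)), yᵢ = Kᵢxᵢ:
  isopentane: x = 0.1448, y = 0.3598
  methanol: x = 0.2622, y = 0.2449
  THF: x = 0.1737, y = 0.1542
  benzene: x = 0.4194, y = 0.2411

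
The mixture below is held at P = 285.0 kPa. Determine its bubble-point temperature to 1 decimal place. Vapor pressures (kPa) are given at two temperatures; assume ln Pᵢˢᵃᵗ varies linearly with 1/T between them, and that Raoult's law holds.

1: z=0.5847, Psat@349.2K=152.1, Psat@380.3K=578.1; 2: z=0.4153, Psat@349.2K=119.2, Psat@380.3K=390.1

T = 366.0 K

Bubble-point temperature: ΣzᵢPᵢˢᵃᵗ(T) = P. Interpolate ln Pᵢˢᵃᵗ = aᵢ + bᵢ/T.
  T = 349.2 K: ΣzᵢPᵢˢᵃᵗ = 138.44 kPa
  T = 380.3 K: ΣzᵢPᵢˢᵃᵗ = 500.02 kPa
  T = 364.8 K: ΣzᵢPᵢˢᵃᵗ = 270.79 kPa
  T = 372.6 K: ΣzᵢPᵢˢᵃᵗ = 371.00 kPa
  T = 368.7 K: ΣzᵢPᵢˢᵃᵗ = 317.48 kPa
  T = 366.8 K: ΣzᵢPᵢˢᵃᵗ = 293.93 kPa
Interpolating between 364.8 K and 366.8 K gives T ≈ 366.0 K.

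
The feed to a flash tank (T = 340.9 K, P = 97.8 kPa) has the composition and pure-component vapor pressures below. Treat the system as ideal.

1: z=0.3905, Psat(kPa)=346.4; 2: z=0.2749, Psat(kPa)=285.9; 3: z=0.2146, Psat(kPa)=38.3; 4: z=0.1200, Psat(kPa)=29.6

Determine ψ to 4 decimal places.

ψ = 0.8847

Raoult's law: Kᵢ = Pᵢˢᵃᵗ/P = Pᵢˢᵃᵗ/97.8.
  K_1 = 346.4/97.8 = 3.541922, K_2 = 285.9/97.8 = 2.923313, K_3 = 38.3/97.8 = 0.391616, K_4 = 29.6/97.8 = 0.302658
Rachford–Rice: g(ψ) = Σ zᵢ(Kᵢ−1)/(1+ψ(Kᵢ−1)) = 0.
Feasibility: ΣzᵢKᵢ = 2.3071, Σzᵢ/Kᵢ = 1.1488 — both > 1, two phases present.
Newton–Raphson from ψ = 0.5:
  ψ = 0.5000: g = 0.39051, g' = -1.0551 → ψ = 0.8701
  ψ = 0.8701: g = 0.01662, g' = -1.1228 → ψ = 0.8849
  ψ = 0.8849: g = -0.00019, g' = -1.1490 → ψ = 0.8847
Converged at ψ = 0.8847.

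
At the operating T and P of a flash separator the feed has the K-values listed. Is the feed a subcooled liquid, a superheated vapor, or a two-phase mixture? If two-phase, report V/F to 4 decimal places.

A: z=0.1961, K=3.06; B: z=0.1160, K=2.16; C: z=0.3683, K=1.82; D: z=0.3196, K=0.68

superheated vapor

ΣzᵢKᵢ = 1.7383; Σzᵢ/Kᵢ = 0.7902.
Since Σzᵢ/Kᵢ < 1 the mixture is above its dew point — single vapor phase.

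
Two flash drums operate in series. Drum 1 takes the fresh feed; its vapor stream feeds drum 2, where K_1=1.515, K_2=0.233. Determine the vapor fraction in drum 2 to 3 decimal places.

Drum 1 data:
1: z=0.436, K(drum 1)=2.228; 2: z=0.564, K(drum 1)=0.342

Drum 1:
Material balance + equilibrium reduce to Σ zᵢ(Kᵢ−1)/(1+ψ₁(Kᵢ−1)) = 0.
g(0) = ΣzᵢKᵢ − 1 = 0.164 and g(1) = 1 − Σzᵢ/Kᵢ = -0.845, so a root lies in (0, 1).
Binary case is linear: z₁(K₁−1)(1+ψ₁(K₂−1)) + z₂(K₂−1)(1+ψ₁(K₁−1)) = 0
⇒ ψ₁ = [z₁(K₁−1)+z₂(K₂−1)] / [−(K₁−1)(K₂−1)] = 0.1643/0.8080 = 0.203
Drum-1 compositions:
  1: x = 0.349, y = 0.777
  2: x = 0.651, y = 0.223
Drum-2 feed = drum-1 vapor: z₂ = (0.7773, 0.2227).
Drum 2:
Newton iteration, ψ₂⁰ = 0.68:
  ψ₂ = 0.680: g = -0.0605, g' = -0.685 → ψ₂ = 0.592
  ψ₂ = 0.592: g = -0.0059, g' = -0.560 → ψ₂ = 0.581
Converged at ψ₂ = 0.581.
  1: x = 0.598, y = 0.906
  2: x = 0.402, y = 0.094

V/F (drum 2) = 0.581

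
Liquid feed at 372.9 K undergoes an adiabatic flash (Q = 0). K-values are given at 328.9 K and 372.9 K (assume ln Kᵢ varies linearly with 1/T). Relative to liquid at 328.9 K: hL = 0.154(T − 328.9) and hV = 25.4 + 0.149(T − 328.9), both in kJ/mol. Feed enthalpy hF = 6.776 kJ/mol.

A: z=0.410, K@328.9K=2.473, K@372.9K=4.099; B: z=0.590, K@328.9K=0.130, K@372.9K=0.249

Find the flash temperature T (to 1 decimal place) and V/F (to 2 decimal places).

Adiabatic flash: solve Rachford–Rice at each trial T, then check hF = ψ·hV(T) + (1−ψ)·hL(T).
  T = 328.9 K: K = (2.473, 0.130), RR gives ψ = 0.071, H_out = 1.796 kJ/mol
  T = 372.9 K: K = (4.099, 0.249), RR gives ψ = 0.356, H_out = 15.729 kJ/mol
  T = 350.9 K: K = (3.235, 0.184), RR gives ψ = 0.238, H_out = 9.412 kJ/mol
  T = 339.9 K: K = (2.841, 0.155), RR gives ψ = 0.165, H_out = 5.873 kJ/mol
  T = 345.4 K: K = (3.034, 0.169), RR gives ψ = 0.203, H_out = 7.692 kJ/mol
  T = 342.6 K: K = (2.935, 0.162), RR gives ψ = 0.184, H_out = 6.780 kJ/mol
  T = 341.2 K: K = (2.886, 0.159), RR gives ψ = 0.174, H_out = 6.313 kJ/mol
Linear interpolation between T = 341.2 (H_out = 6.313) and T = 342.6 (H_out = 6.780) on hF = 6.776 gives T ≈ 342.6 K, at which ψ = 0.18.

T = 342.6 K, V/F = 0.18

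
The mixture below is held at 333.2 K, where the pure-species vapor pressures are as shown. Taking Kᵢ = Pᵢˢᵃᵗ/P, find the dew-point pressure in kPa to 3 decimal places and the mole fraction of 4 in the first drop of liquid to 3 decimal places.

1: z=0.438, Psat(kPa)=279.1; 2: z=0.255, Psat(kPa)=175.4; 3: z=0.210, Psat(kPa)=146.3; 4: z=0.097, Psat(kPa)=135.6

At the dew point ψ → 1, so Σzᵢ/Kᵢ = 1 with Kᵢ = Pᵢˢᵃᵗ/P ⇒ 1/P = Σzᵢ/Pᵢˢᵃᵗ.
1/P = 0.438/279.1 + 0.255/175.4 + 0.210/146.3 + 0.097/135.6 = 0.005174 ⇒ P = 193.278 kPa
xᵢ = zᵢP/Pᵢˢᵃᵗ ⇒ x_4 = 0.097·193.278/135.6 = 0.138

Pdew = 193.278 kPa, x_4 = 0.138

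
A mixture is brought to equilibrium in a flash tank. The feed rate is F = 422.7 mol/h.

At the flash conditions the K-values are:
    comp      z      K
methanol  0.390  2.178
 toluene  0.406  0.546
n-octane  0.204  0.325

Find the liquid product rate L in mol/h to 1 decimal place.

L = 330.9 mol/h

Rachford–Rice: g(β) = Σ zᵢ(Kᵢ−1)/(1+β(Kᵢ−1)) = 0.
Feasibility: ΣzᵢKᵢ = 1.137, Σzᵢ/Kᵢ = 1.550 — both > 1, two phases present.
Newton–Raphson from β = 0.62:
  β = 0.620: g = -0.2278, g' = -0.618 → β = 0.251
  β = 0.251: g = -0.0193, g' = -0.564 → β = 0.217
Converged at β = 0.217.
Then V = β·F = 0.2172·422.7 = 91.8 mol/h and L = F − V = 330.9 mol/h.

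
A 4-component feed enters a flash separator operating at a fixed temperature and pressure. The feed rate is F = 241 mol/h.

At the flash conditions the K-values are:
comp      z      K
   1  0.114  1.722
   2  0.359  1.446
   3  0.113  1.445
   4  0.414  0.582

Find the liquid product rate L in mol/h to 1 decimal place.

L = 104.9 mol/h

Material balance + equilibrium reduce to Σ zᵢ(Kᵢ−1)/(1+ψ(Kᵢ−1)) = 0.
Feasibility: ΣzᵢKᵢ = 1.120, Σzᵢ/Kᵢ = 1.104 — both > 1, two phases present.
Newton–Raphson from ψ = 0.41:
  ψ = 0.410: g = 0.0326, g' = -0.208 → ψ = 0.567
  ψ = 0.567: g = -0.0004, g' = -0.214 → ψ = 0.565
Converged at ψ = 0.565.
Then V = ψ·F = 0.5649·241 = 136.1 mol/h and L = F − V = 104.9 mol/h.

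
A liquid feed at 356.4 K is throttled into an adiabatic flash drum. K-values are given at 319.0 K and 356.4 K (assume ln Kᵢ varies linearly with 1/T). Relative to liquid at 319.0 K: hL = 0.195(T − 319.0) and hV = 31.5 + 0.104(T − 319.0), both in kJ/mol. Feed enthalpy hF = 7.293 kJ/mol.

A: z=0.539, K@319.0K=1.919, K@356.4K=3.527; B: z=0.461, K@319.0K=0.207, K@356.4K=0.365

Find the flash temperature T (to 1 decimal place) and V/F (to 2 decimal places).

T = 321.0 K, V/F = 0.22

Adiabatic flash: solve Rachford–Rice at each trial T, then check hF = ψ·hV(T) + (1−ψ)·hL(T).
  T = 319.0 K: K = (1.919, 0.207), RR gives ψ = 0.178, H_out = 5.609 kJ/mol
  T = 356.4 K: K = (3.527, 0.365), RR gives ψ = 0.666, H_out = 26.016 kJ/mol
  T = 337.7 K: K = (2.646, 0.279), RR gives ψ = 0.468, H_out = 17.583 kJ/mol
  T = 328.4 K: K = (2.266, 0.242), RR gives ψ = 0.346, H_out = 12.451 kJ/mol
  T = 323.7 K: K = (2.088, 0.224), RR gives ψ = 0.271, H_out = 9.326 kJ/mol
  T = 321.4 K: K = (2.004, 0.216), RR gives ψ = 0.228, H_out = 7.597 kJ/mol
Linear interpolation between T = 319.0 (H_out = 5.609) and T = 321.4 (H_out = 7.597) on hF = 7.293 gives T ≈ 321.0 K, at which ψ = 0.22.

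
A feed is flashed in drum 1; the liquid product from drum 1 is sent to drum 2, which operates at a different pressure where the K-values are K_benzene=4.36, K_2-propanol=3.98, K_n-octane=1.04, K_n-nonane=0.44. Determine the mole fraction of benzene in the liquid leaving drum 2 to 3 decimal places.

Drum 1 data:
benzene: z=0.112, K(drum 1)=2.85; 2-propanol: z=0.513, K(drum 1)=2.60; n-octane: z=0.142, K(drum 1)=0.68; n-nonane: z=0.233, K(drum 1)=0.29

Drum 1:
Material balance + equilibrium reduce to Σ zᵢ(Kᵢ−1)/(1+ψ₁(Kᵢ−1)) = 0.
g(0) = ΣzᵢKᵢ − 1 = 0.817 and g(1) = 1 − Σzᵢ/Kᵢ = -0.249, so a root lies in (0, 1).
Newton iteration, ψ₁⁰ = 0.49:
  ψ₁ = 0.490: g = 0.2612, g' = -0.815 → ψ₁ = 0.811
  ψ₁ = 0.811: g = -0.0108, g' = -0.989 → ψ₁ = 0.800
Converged at ψ₁ = 0.800.
Drum-1 compositions:
  benzene: x = 0.045, y = 0.129
  2-propanol: x = 0.225, y = 0.585
  n-octane: x = 0.191, y = 0.130
  n-nonane: x = 0.539, y = 0.156
Drum-2 feed = drum-1 liquid: z₂ = (0.0452, 0.2251, 0.1908, 0.5389).
Drum 2:
Material balance + equilibrium reduce to Σ zᵢ(Kᵢ−1)/(1+ψ₂(Kᵢ−1)) = 0.
Feasibility: ΣzᵢKᵢ = 1.528, Σzᵢ/Kᵢ = 1.475 — both > 1, two phases present.
Iterate (Newton) starting at ψ₂ = 0.5:
  ψ₂ = 0.500: g = -0.0857, g' = -0.720 → ψ₂ = 0.381
  ψ₂ = 0.381: g = 0.0046, g' = -0.810 → ψ₂ = 0.387
Converged at ψ₂ = 0.387.
  benzene: x = 0.020, y = 0.086
  2-propanol: x = 0.105, y = 0.416
  n-octane: x = 0.188, y = 0.195
  n-nonane: x = 0.688, y = 0.303

x_benzene (drum 2) = 0.020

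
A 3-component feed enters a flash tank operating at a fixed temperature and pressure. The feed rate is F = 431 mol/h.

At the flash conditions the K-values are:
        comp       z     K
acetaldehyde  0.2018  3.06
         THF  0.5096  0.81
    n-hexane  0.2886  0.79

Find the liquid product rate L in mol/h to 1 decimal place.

L = 157.2 mol/h

Material balance + equilibrium reduce to Σ zᵢ(Kᵢ−1)/(1+β(Kᵢ−1)) = 0.
g(0) = ΣzᵢKᵢ − 1 = 0.2583 and g(1) = 1 − Σzᵢ/Kᵢ = -0.0604, so a root lies in (0, 1).
Newton iteration, β⁰ = 0.5:
  β = 0.5000: g = 0.03008, g' = -0.2462 → β = 0.6222
  β = 0.6222: g = 0.00267, g' = -0.2050 → β = 0.6352
  β = 0.6352: g = 0.00002, g' = -0.2014 → β = 0.6353
Converged at β = 0.6353.
Then V = β·F = 0.6353·431 = 273.8 mol/h and L = F − V = 157.2 mol/h.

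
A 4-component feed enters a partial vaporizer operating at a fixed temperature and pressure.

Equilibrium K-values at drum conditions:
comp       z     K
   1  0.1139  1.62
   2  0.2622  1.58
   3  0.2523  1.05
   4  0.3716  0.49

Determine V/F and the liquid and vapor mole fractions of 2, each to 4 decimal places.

V/F = 0.2024, x_2 = 0.2347, y_2 = 0.3708

Rachford–Rice: g(V/F) = Σ zᵢ(Kᵢ−1)/(1+V/F(Kᵢ−1)) = 0.
g(0) = ΣzᵢKᵢ − 1 = 0.0458 and g(1) = 1 − Σzᵢ/Kᵢ = -0.2349, so a root lies in (0, 1).
Newton–Raphson from V/F = 0.5:
  V/F = 0.5000: g = -0.07028, g' = -0.2533 → V/F = 0.2225
  V/F = 0.2225: g = -0.00455, g' = -0.2266 → V/F = 0.2024
Converged at V/F = 0.2024.
Compositions from xᵢ = zᵢ/(1+V/F(Kᵢ−1)), yᵢ = Kᵢxᵢ:
  1: x = 0.1012, y = 0.1639
  2: x = 0.2347, y = 0.3708
  3: x = 0.2498, y = 0.2623
  4: x = 0.4144, y = 0.2030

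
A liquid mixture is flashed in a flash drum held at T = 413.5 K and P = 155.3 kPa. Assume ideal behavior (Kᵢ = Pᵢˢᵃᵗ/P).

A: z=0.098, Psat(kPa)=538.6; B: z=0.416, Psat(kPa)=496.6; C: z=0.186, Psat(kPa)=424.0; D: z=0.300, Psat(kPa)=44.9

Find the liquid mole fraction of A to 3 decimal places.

Raoult's law: Kᵢ = Pᵢˢᵃᵗ/P = Pᵢˢᵃᵗ/155.3.
  K_A = 538.6/155.3 = 3.46813, K_B = 496.6/155.3 = 3.19768, K_C = 424.0/155.3 = 2.73020, K_D = 44.9/155.3 = 0.28912
Rachford–Rice: g(V/F) = Σ zᵢ(Kᵢ−1)/(1+V/F(Kᵢ−1)) = 0.
Feasibility: ΣzᵢKᵢ = 2.265, Σzᵢ/Kᵢ = 1.264 — both > 1, two phases present.
Newton iteration, V/F⁰ = 0.5:
  V/F = 0.500: g = 0.3855, g' = -1.101 → V/F = 0.850
  V/F = 0.850: g = -0.0121, g' = -1.366 → V/F = 0.841
Converged at V/F = 0.841.
Compositions from xᵢ = zᵢ/(1+V/F(Kᵢ−1)), yᵢ = Kᵢxᵢ:
  A: x = 0.032, y = 0.110
  B: x = 0.146, y = 0.467
  C: x = 0.076, y = 0.207
  D: x = 0.746, y = 0.216

x_A = 0.032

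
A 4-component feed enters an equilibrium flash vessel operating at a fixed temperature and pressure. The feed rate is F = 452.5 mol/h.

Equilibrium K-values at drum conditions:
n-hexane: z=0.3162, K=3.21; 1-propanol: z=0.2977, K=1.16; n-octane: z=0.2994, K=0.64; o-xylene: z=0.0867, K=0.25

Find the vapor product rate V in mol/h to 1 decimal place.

V = 346.8 mol/h

Rachford–Rice: g(V/F) = Σ zᵢ(Kᵢ−1)/(1+V/F(Kᵢ−1)) = 0.
g(0) = ΣzᵢKᵢ − 1 = 0.5736 and g(1) = 1 − Σzᵢ/Kᵢ = -0.1698, so a root lies in (0, 1).
Newton iteration, V/F⁰ = 0.5:
  V/F = 0.5000: g = 0.14059, g' = -0.5376 → V/F = 0.7615
  V/F = 0.7615: g = 0.00281, g' = -0.5594 → V/F = 0.7665
Converged at V/F = 0.7665.
Then V = V/F·F = 0.7665·452.5 = 346.8 mol/h and L = F − V = 105.7 mol/h.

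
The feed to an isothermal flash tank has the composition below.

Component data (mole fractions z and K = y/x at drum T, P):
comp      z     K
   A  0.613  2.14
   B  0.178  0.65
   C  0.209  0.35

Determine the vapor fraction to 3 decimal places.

ψ = 0.794

Rachford–Rice: g(ψ) = Σ zᵢ(Kᵢ−1)/(1+ψ(Kᵢ−1)) = 0.
Feasibility: ΣzᵢKᵢ = 1.501, Σzᵢ/Kᵢ = 1.157 — both > 1, two phases present.
Newton iteration, ψ⁰ = 0.5:
  ψ = 0.500: g = 0.1683, g' = -0.549 → ψ = 0.807
  ψ = 0.807: g = -0.0083, g' = -0.649 → ψ = 0.794
Converged at ψ = 0.794.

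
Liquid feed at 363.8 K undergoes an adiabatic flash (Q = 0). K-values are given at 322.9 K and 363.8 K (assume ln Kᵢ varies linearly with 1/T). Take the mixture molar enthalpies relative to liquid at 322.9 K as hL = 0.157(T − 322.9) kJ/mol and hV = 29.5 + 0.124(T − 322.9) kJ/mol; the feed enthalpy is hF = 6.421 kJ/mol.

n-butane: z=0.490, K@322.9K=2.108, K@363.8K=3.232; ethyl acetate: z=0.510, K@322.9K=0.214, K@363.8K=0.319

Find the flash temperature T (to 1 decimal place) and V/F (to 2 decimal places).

Adiabatic flash: solve Rachford–Rice at each trial T, then check hF = ψ·hV(T) + (1−ψ)·hL(T).
  T = 322.9 K: K = (2.108, 0.214), RR gives ψ = 0.163, H_out = 4.812 kJ/mol
  T = 363.8 K: K = (3.232, 0.319), RR gives ψ = 0.491, H_out = 20.244 kJ/mol
  T = 343.4 K: K = (2.645, 0.265), RR gives ψ = 0.356, H_out = 13.486 kJ/mol
  T = 333.1 K: K = (2.368, 0.239), RR gives ψ = 0.271, H_out = 9.499 kJ/mol
  T = 328.0 K: K = (2.236, 0.226), RR gives ψ = 0.221, H_out = 7.274 kJ/mol
  T = 325.4 K: K = (2.170, 0.220), RR gives ψ = 0.192, H_out = 6.053 kJ/mol
  T = 326.7 K: K = (2.203, 0.223), RR gives ψ = 0.207, H_out = 6.672 kJ/mol
Linear interpolation between T = 325.4 (H_out = 6.053) and T = 326.7 (H_out = 6.672) on hF = 6.421 gives T ≈ 326.2 K, at which ψ = 0.20.

T = 326.2 K, V/F = 0.20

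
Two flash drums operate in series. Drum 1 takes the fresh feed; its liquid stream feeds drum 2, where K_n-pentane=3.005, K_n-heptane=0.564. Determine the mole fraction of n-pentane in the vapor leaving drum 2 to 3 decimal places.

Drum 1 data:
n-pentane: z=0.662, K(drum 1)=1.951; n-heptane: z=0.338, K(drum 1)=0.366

Drum 1:
Rachford–Rice: g(ψ₁) = Σ zᵢ(Kᵢ−1)/(1+ψ₁(Kᵢ−1)) = 0.
Feasibility: ΣzᵢKᵢ = 1.415, Σzᵢ/Kᵢ = 1.263 — both > 1, two phases present.
Iterate (Newton) starting at ψ₁ = 0.5:
  ψ₁ = 0.500: g = 0.1129, g' = -0.566 → ψ₁ = 0.699
  ψ₁ = 0.699: g = -0.0069, g' = -0.655 → ψ₁ = 0.689
Converged at ψ₁ = 0.689.
Drum-1 compositions:
  n-pentane: x = 0.400, y = 0.780
  n-heptane: x = 0.600, y = 0.220
Drum-2 feed = drum-1 liquid: z₂ = (0.4000, 0.6000).
Drum 2:
Newton iteration, ψ₂⁰ = 0.48:
  ψ₂ = 0.480: g = 0.0778, g' = -0.600 → ψ₂ = 0.610
  ψ₂ = 0.610: g = 0.0045, g' = -0.537 → ψ₂ = 0.618
Converged at ψ₂ = 0.618.
  n-pentane: x = 0.179, y = 0.537
  n-heptane: x = 0.821, y = 0.463

y_n-pentane (drum 2) = 0.537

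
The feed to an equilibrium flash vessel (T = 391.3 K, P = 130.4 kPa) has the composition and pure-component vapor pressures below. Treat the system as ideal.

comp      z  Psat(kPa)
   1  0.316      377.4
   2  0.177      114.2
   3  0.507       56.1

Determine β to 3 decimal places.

β = 0.315

Raoult's law: Kᵢ = Pᵢˢᵃᵗ/P = Pᵢˢᵃᵗ/130.4.
  K_1 = 377.4/130.4 = 2.89417, K_2 = 114.2/130.4 = 0.87577, K_3 = 56.1/130.4 = 0.43021
Material balance + equilibrium reduce to Σ zᵢ(Kᵢ−1)/(1+β(Kᵢ−1)) = 0.
Feasibility: ΣzᵢKᵢ = 1.288, Σzᵢ/Kᵢ = 1.490 — both > 1, two phases present.
Newton iteration, β⁰ = 0.5:
  β = 0.500: g = -0.1200, g' = -0.624 → β = 0.308
  β = 0.308: g = 0.0050, g' = -0.698 → β = 0.315
Converged at β = 0.315.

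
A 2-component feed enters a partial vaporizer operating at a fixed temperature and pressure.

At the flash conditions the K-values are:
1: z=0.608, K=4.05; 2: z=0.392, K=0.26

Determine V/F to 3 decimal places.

V/F = 0.693

Binary case is linear: z₁(K₁−1)(1+V/F(K₂−1)) + z₂(K₂−1)(1+V/F(K₁−1)) = 0
⇒ V/F = [z₁(K₁−1)+z₂(K₂−1)] / [−(K₁−1)(K₂−1)] = 1.5643/2.2570 = 0.693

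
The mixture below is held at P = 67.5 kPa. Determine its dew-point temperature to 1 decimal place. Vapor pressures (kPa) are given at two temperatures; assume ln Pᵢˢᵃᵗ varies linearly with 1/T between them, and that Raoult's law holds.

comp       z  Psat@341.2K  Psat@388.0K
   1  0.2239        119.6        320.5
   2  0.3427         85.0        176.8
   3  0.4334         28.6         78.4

T = 357.1 K

Dew-point temperature: Σzᵢ·P/Pᵢˢᵃᵗ(T) = 1. Interpolate ln Pᵢˢᵃᵗ = aᵢ + bᵢ/T.
  T = 341.2 K: ΣzᵢP/Pᵢˢᵃᵗ = 1.4214
  T = 388.0 K: ΣzᵢP/Pᵢˢᵃᵗ = 0.5511
  T = 364.6 K: ΣzᵢP/Pᵢˢᵃᵗ = 0.8572
  T = 352.9 K: ΣzᵢP/Pᵢˢᵃᵗ = 1.0942
  T = 358.8 K: ΣzᵢP/Pᵢˢᵃᵗ = 0.9654
  T = 355.9 K: ΣzᵢP/Pᵢˢᵃᵗ = 1.0261
Interpolating between 355.9 K and 358.8 K gives T ≈ 357.1 K.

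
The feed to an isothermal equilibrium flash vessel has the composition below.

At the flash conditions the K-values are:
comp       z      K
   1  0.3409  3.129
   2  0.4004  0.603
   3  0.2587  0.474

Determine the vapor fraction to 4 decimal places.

Let ψ = V/F and solve Σ zᵢ(Kᵢ−1)/(1+ψ(Kᵢ−1)) = 0.
Check two-phase: ΣzᵢKᵢ = 1.4307 > 1 and Σzᵢ/Kᵢ = 1.3187 > 1, so g(0) = 0.4307 > 0 and g(1) = -0.3187 < 0.
Newton–Raphson from ψ = 0.56:
  ψ = 0.5600: g = -0.06623, g' = -0.5697 → ψ = 0.4437
  ψ = 0.4437: g = 0.00274, g' = -0.6233 → ψ = 0.4481
Converged at ψ = 0.4482.

ψ = 0.4482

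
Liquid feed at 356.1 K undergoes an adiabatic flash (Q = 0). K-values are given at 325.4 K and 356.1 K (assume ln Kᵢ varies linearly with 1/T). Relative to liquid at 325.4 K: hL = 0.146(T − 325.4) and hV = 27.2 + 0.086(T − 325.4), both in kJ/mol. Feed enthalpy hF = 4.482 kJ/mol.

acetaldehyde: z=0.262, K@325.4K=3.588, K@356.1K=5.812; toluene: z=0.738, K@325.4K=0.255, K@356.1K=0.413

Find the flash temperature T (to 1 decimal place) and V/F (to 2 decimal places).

T = 332.8 K, V/F = 0.13

Adiabatic flash: solve Rachford–Rice at each trial T, then check hF = ψ·hV(T) + (1−ψ)·hL(T).
  T = 325.4 K: K = (3.588, 0.255), RR gives ψ = 0.067, H_out = 1.809 kJ/mol
  T = 356.1 K: K = (5.812, 0.413), RR gives ψ = 0.293, H_out = 11.911 kJ/mol
  T = 340.8 K: K = (4.620, 0.328), RR gives ψ = 0.186, H_out = 7.141 kJ/mol
  T = 333.1 K: K = (4.083, 0.290), RR gives ψ = 0.130, H_out = 4.594 kJ/mol
  T = 329.2 K: K = (3.827, 0.272), RR gives ψ = 0.099, H_out = 3.222 kJ/mol
  T = 331.1 K: K = (3.951, 0.281), RR gives ψ = 0.114, H_out = 3.899 kJ/mol
Linear interpolation between T = 331.1 (H_out = 3.899) and T = 333.1 (H_out = 4.594) on hF = 4.482 gives T ≈ 332.8 K, at which ψ = 0.13.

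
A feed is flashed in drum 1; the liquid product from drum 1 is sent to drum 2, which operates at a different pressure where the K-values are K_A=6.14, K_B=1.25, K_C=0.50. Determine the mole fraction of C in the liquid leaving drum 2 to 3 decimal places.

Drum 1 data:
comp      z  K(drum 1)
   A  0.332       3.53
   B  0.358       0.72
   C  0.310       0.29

x_C (drum 2) = 0.606

Drum 1:
Rachford–Rice: g(ψ₁) = Σ zᵢ(Kᵢ−1)/(1+ψ₁(Kᵢ−1)) = 0.
Check two-phase: ΣzᵢKᵢ = 1.520 > 1 and Σzᵢ/Kᵢ = 1.660 > 1, so g(0) = 0.520 > 0 and g(1) = -0.660 < 0.
Newton–Raphson from ψ₁ = 0.52:
  ψ₁ = 0.520: g = -0.1035, g' = -0.828 → ψ₁ = 0.395
  ψ₁ = 0.395: g = 0.0016, g' = -0.869 → ψ₁ = 0.397
Converged at ψ₁ = 0.397.
Drum-1 compositions:
  A: x = 0.166, y = 0.585
  B: x = 0.403, y = 0.290
  C: x = 0.432, y = 0.125
Drum-2 feed = drum-1 liquid: z₂ = (0.1657, 0.4027, 0.4316).
Drum 2:
Rachford–Rice: g(ψ₂) = Σ zᵢ(Kᵢ−1)/(1+ψ₂(Kᵢ−1)) = 0.
Feasibility: ΣzᵢKᵢ = 1.737, Σzᵢ/Kᵢ = 1.212 — both > 1, two phases present.
Newton–Raphson from ψ₂ = 0.5:
  ψ₂ = 0.500: g = 0.0403, g' = -0.555 → ψ₂ = 0.573
  ψ₂ = 0.573: g = 0.0017, g' = -0.513 → ψ₂ = 0.576
Converged at ψ₂ = 0.576.
  A: x = 0.042, y = 0.257
  B: x = 0.352, y = 0.440
  C: x = 0.606, y = 0.303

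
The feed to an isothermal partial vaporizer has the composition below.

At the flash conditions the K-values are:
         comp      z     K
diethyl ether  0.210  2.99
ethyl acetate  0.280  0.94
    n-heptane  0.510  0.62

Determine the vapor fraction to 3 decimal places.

Let ψ = V/F and solve Σ zᵢ(Kᵢ−1)/(1+ψ(Kᵢ−1)) = 0.
Check two-phase: ΣzᵢKᵢ = 1.207 > 1 and Σzᵢ/Kᵢ = 1.191 > 1, so g(0) = 0.207 > 0 and g(1) = -0.191 < 0.
Newton–Raphson from ψ = 0.5:
  ψ = 0.500: g = -0.0471, g' = -0.322 → ψ = 0.354
  ψ = 0.354: g = 0.0042, g' = -0.386 → ψ = 0.365
Converged at ψ = 0.365.

ψ = 0.365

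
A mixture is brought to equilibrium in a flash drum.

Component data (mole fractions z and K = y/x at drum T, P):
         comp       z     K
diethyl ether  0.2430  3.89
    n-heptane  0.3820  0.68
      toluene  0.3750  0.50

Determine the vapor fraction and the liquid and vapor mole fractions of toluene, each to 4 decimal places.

Let ψ = V/F and solve Σ zᵢ(Kᵢ−1)/(1+ψ(Kᵢ−1)) = 0.
Feasibility: ΣzᵢKᵢ = 1.3925, Σzᵢ/Kᵢ = 1.3742 — both > 1, two phases present.
Newton iteration, ψ⁰ = 0.56:
  ψ = 0.5600: g = -0.14114, g' = -0.5349 → ψ = 0.2962
  ψ = 0.2962: g = 0.02327, g' = -0.7662 → ψ = 0.3265
  ψ = 0.3265: g = 0.00072, g' = -0.7199 → ψ = 0.3275
Converged at ψ = 0.3275.
Compositions from xᵢ = zᵢ/(1+ψ(Kᵢ−1)), yᵢ = Kᵢxᵢ:
  diethyl ether: x = 0.1248, y = 0.4856
  n-heptane: x = 0.4267, y = 0.2902
  toluene: x = 0.4484, y = 0.2242

ψ = 0.3275, x_toluene = 0.4484, y_toluene = 0.2242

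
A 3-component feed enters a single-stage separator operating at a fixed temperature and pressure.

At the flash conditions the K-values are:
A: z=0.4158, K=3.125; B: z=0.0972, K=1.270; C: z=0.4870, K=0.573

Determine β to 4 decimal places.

Iterate (Newton) starting at β = 0.46:
  β = 0.4600: g = 0.21138, g' = -0.6233 → β = 0.7992
  β = 0.7992: g = 0.03339, g' = -0.4673 → β = 0.8706
  β = 0.8706: g = 0.00028, g' = -0.4608 → β = 0.8712
Converged at β = 0.8712.

β = 0.8712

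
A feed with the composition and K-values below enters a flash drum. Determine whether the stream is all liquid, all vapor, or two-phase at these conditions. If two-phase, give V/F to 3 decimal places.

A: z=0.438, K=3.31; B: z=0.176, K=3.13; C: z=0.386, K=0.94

ΣzᵢKᵢ = 2.364; Σzᵢ/Kᵢ = 0.599.
Since Σzᵢ/Kᵢ < 1 the mixture is above its dew point — single vapor phase.

all vapor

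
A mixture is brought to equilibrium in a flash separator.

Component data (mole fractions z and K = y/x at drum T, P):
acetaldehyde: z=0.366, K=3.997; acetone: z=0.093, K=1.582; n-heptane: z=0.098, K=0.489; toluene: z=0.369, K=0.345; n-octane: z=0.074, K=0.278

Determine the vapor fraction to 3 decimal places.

ψ = 0.472

Newton–Raphson from ψ = 0.5:
  ψ = 0.500: g = -0.0293, g' = -1.036 → ψ = 0.472
Converged at ψ = 0.472.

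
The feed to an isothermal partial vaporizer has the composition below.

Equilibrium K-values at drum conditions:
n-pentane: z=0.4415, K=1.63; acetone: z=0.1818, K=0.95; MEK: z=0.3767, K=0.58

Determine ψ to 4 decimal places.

Rachford–Rice: g(ψ) = Σ zᵢ(Kᵢ−1)/(1+ψ(Kᵢ−1)) = 0.
Feasibility: ΣzᵢKᵢ = 1.1108, Σzᵢ/Kᵢ = 1.1117 — both > 1, two phases present.
Iterate (Newton) starting at ψ = 0.5:
  ψ = 0.5000: g = 0.00192, g' = -0.2083 → ψ = 0.5092
Converged at ψ = 0.5092.

ψ = 0.5092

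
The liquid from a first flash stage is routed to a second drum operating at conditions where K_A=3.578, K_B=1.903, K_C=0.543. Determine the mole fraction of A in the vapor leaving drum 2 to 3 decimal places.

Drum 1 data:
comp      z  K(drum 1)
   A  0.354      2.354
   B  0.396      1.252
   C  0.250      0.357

y_A (drum 2) = 0.217

Drum 1:
Rachford–Rice: g(ψ₁) = Σ zᵢ(Kᵢ−1)/(1+ψ₁(Kᵢ−1)) = 0.
g(0) = ΣzᵢKᵢ − 1 = 0.418 and g(1) = 1 − Σzᵢ/Kᵢ = -0.167, so a root lies in (0, 1).
Newton–Raphson from ψ₁ = 0.62:
  ψ₁ = 0.620: g = 0.0796, g' = -0.496 → ψ₁ = 0.780
  ψ₁ = 0.780: g = -0.0061, g' = -0.587 → ψ₁ = 0.770
Converged at ψ₁ = 0.770.
Drum-1 compositions:
  A: x = 0.173, y = 0.408
  B: x = 0.332, y = 0.415
  C: x = 0.495, y = 0.177
Drum-2 feed = drum-1 liquid: z₂ = (0.1733, 0.3317, 0.4950).
Drum 2:
Newton iteration, ψ₂⁰ = 0.5:
  ψ₂ = 0.500: g = 0.1083, g' = -0.522 → ψ₂ = 0.708
  ψ₂ = 0.708: g = 0.0066, g' = -0.471 → ψ₂ = 0.722
Converged at ψ₂ = 0.722.
  A: x = 0.061, y = 0.217
  B: x = 0.201, y = 0.382
  C: x = 0.739, y = 0.401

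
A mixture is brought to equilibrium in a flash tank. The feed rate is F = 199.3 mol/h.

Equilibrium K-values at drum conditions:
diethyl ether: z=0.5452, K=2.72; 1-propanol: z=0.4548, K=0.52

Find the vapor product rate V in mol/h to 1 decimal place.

V = 173.7 mol/h

Let β = V/F and solve Σ zᵢ(Kᵢ−1)/(1+β(Kᵢ−1)) = 0.
Feasibility: ΣzᵢKᵢ = 1.7194, Σzᵢ/Kᵢ = 1.0751 — both > 1, two phases present.
Newton–Raphson from β = 0.64:
  β = 0.6400: g = 0.13127, g' = -0.5838 → β = 0.8649
  β = 0.8649: g = 0.00372, g' = -0.5670 → β = 0.8714
Converged at β = 0.8714.
Then V = β·F = 0.8714·199.3 = 173.7 mol/h and L = F − V = 25.6 mol/h.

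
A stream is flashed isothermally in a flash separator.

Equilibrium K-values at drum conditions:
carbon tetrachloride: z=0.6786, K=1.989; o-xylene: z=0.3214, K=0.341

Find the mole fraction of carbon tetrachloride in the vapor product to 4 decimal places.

y_carbon tetrachloride = 0.7954

Material balance + equilibrium reduce to Σ zᵢ(Kᵢ−1)/(1+ψ(Kᵢ−1)) = 0.
g(0) = ΣzᵢKᵢ − 1 = 0.4593 and g(1) = 1 − Σzᵢ/Kᵢ = -0.2837, so a root lies in (0, 1).
Binary case is linear: z₁(K₁−1)(1+ψ(K₂−1)) + z₂(K₂−1)(1+ψ(K₁−1)) = 0
⇒ ψ = [z₁(K₁−1)+z₂(K₂−1)] / [−(K₁−1)(K₂−1)] = 0.45933/0.65175 = 0.7048
Compositions from xᵢ = zᵢ/(1+ψ(Kᵢ−1)), yᵢ = Kᵢxᵢ:
  carbon tetrachloride: x = 0.3999, y = 0.7954
  o-xylene: x = 0.6001, y = 0.2046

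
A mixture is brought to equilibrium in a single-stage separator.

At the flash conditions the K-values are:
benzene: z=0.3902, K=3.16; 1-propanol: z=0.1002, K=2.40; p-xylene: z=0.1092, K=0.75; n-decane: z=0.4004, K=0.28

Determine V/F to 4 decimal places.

Iterate (Newton) starting at V/F = 0.5:
  V/F = 0.5000: g = 0.00608, g' = -1.0044 → V/F = 0.5060
Converged at V/F = 0.5060.

V/F = 0.5060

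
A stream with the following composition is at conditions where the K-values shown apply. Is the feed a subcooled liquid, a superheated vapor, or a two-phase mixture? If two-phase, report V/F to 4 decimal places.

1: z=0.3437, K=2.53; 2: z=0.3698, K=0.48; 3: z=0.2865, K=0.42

two-phase, V/F = 0.2001

ΣzᵢKᵢ = 1.1674; Σzᵢ/Kᵢ = 1.5884.
Both exceed 1, so a two-phase solution exists.
Let ψ = V/F and solve Σ zᵢ(Kᵢ−1)/(1+ψ(Kᵢ−1)) = 0.
Newton iteration, ψ⁰ = 0.45:
  ψ = 0.4500: g = -0.16446, g' = -0.6291 → ψ = 0.1886
  ψ = 0.1886: g = 0.00833, g' = -0.7290 → ψ = 0.2000
  ψ = 0.2000: g = 0.00005, g' = -0.7196 → ψ = 0.2001
Converged at ψ = 0.2001.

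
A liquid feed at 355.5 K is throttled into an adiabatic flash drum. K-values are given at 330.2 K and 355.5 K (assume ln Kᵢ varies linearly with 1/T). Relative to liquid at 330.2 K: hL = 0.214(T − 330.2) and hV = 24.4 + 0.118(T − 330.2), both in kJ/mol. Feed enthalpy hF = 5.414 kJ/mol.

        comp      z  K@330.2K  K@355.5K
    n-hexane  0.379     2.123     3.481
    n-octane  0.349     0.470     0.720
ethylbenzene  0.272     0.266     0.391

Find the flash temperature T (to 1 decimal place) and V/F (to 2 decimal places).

Adiabatic flash: solve Rachford–Rice at each trial T, then check hF = ψ·hV(T) + (1−ψ)·hL(T).
  T = 330.2 K: K = (2.123, 0.470, 0.266), RR gives ψ = 0.058, H_out = 1.423 kJ/mol
  T = 355.5 K: K = (3.481, 0.720, 0.391), RR gives ψ = 0.599, H_out = 18.576 kJ/mol
  T = 342.9 K: K = (2.746, 0.587, 0.325), RR gives ψ = 0.352, H_out = 10.887 kJ/mol
  T = 336.5 K: K = (2.418, 0.526, 0.294), RR gives ψ = 0.217, H_out = 6.507 kJ/mol
  T = 333.4 K: K = (2.269, 0.498, 0.280), RR gives ψ = 0.143, H_out = 4.134 kJ/mol
  T = 334.9 K: K = (2.340, 0.511, 0.287), RR gives ψ = 0.180, H_out = 5.308 kJ/mol
Linear interpolation between T = 334.9 (H_out = 5.308) and T = 336.5 (H_out = 6.507) on hF = 5.414 gives T ≈ 335.0 K, at which ψ = 0.18.

T = 335.0 K, V/F = 0.18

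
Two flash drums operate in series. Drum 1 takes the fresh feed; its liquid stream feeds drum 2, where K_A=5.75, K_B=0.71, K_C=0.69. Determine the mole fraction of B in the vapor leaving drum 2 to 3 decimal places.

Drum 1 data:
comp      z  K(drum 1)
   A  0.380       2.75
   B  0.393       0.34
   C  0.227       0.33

Drum 1:
Rachford–Rice: g(ψ₁) = Σ zᵢ(Kᵢ−1)/(1+ψ₁(Kᵢ−1)) = 0.
Check two-phase: ΣzᵢKᵢ = 1.254 > 1 and Σzᵢ/Kᵢ = 1.982 > 1, so g(0) = 0.254 > 0 and g(1) = -0.982 < 0.
Iterate (Newton) starting at ψ₁ = 0.5:
  ψ₁ = 0.500: g = -0.2612, g' = -0.943 → ψ₁ = 0.223
  ψ₁ = 0.223: g = -0.0046, g' = -0.978 → ψ₁ = 0.218
Converged at ψ₁ = 0.218.
Drum-1 compositions:
  A: x = 0.275, y = 0.756
  B: x = 0.459, y = 0.156
  C: x = 0.266, y = 0.088
Drum-2 feed = drum-1 liquid: z₂ = (0.2750, 0.4592, 0.2659).
Drum 2:
Let ψ₂ = V/F and solve Σ zᵢ(Kᵢ−1)/(1+ψ₂(Kᵢ−1)) = 0.
Feasibility: ΣzᵢKᵢ = 2.090, Σzᵢ/Kᵢ = 1.080 — both > 1, two phases present.
Newton iteration, ψ₂⁰ = 0.37:
  ψ₂ = 0.370: g = 0.2314, g' = -0.897 → ψ₂ = 0.628
  ψ₂ = 0.628: g = 0.0628, g' = -0.488 → ψ₂ = 0.757
  ψ₂ = 0.757: g = 0.0061, g' = -0.401 → ψ₂ = 0.772
Converged at ψ₂ = 0.772.
  A: x = 0.059, y = 0.339
  B: x = 0.592, y = 0.420
  C: x = 0.350, y = 0.241

y_B (drum 2) = 0.420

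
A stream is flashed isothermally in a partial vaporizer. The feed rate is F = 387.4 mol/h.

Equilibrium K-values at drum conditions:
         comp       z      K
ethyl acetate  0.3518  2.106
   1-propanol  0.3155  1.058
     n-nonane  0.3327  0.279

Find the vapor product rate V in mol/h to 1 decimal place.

V = 119.2 mol/h

Material balance + equilibrium reduce to Σ zᵢ(Kᵢ−1)/(1+ψ(Kᵢ−1)) = 0.
g(0) = ΣzᵢKᵢ − 1 = 0.1675 and g(1) = 1 − Σzᵢ/Kᵢ = -0.6577, so a root lies in (0, 1).
Newton–Raphson from ψ = 0.5:
  ψ = 0.5000: g = -0.10678, g' = -0.6023 → ψ = 0.3227
  ψ = 0.3227: g = -0.00792, g' = -0.5285 → ψ = 0.3078
  ψ = 0.3078: g = -0.00002, g' = -0.5262 → ψ = 0.3077
Converged at ψ = 0.3077.
Then V = ψ·F = 0.3077·387.4 = 119.2 mol/h and L = F − V = 268.2 mol/h.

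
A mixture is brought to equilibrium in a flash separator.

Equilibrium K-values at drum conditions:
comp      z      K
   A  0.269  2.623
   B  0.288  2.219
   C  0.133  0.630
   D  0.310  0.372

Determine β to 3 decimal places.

β = 0.671

Iterate (Newton) starting at β = 0.5:
  β = 0.500: g = 0.1150, g' = -0.668 → β = 0.672
  β = 0.672: g = -0.0005, g' = -0.690 → β = 0.671
Converged at β = 0.671.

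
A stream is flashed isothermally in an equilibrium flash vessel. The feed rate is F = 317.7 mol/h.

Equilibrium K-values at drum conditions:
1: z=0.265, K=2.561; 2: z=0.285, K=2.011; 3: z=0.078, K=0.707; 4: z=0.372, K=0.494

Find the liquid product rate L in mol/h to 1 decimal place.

L = 65.4 mol/h

Rachford–Rice: g(ψ) = Σ zᵢ(Kᵢ−1)/(1+ψ(Kᵢ−1)) = 0.
g(0) = ΣzᵢKᵢ − 1 = 0.491 and g(1) = 1 − Σzᵢ/Kᵢ = -0.109, so a root lies in (0, 1).
Newton–Raphson from ψ = 0.5:
  ψ = 0.500: g = 0.1450, g' = -0.512 → ψ = 0.783
  ψ = 0.783: g = 0.0055, g' = -0.494 → ψ = 0.794
Converged at ψ = 0.794.
Then V = ψ·F = 0.7942·317.7 = 252.3 mol/h and L = F − V = 65.4 mol/h.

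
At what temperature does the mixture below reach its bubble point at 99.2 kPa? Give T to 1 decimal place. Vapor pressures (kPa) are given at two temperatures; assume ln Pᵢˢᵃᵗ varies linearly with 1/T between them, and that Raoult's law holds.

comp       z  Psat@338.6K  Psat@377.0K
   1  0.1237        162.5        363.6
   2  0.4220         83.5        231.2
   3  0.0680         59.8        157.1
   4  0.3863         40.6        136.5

Bubble-point temperature: ΣzᵢPᵢˢᵃᵗ(T) = P. Interpolate ln Pᵢˢᵃᵗ = aᵢ + bᵢ/T.
  T = 338.6 K: ΣzᵢPᵢˢᵃᵗ = 75.09 kPa
  T = 377.0 K: ΣzᵢPᵢˢᵃᵗ = 205.96 kPa
  T = 357.8 K: ΣzᵢPᵢˢᵃᵗ = 127.46 kPa
  T = 348.2 K: ΣzᵢPᵢˢᵃᵗ = 98.48 kPa
  T = 353.0 K: ΣzᵢPᵢˢᵃᵗ = 112.21 kPa
  T = 350.6 K: ΣzᵢPᵢˢᵃᵗ = 105.16 kPa
Interpolating between 348.2 K and 350.6 K gives T ≈ 348.5 K.

T = 348.5 K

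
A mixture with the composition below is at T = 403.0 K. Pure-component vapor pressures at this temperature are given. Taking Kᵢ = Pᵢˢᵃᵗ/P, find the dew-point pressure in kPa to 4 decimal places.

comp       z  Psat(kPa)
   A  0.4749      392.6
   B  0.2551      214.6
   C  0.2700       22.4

At the dew point ψ → 1, so Σzᵢ/Kᵢ = 1 with Kᵢ = Pᵢˢᵃᵗ/P ⇒ 1/P = Σzᵢ/Pᵢˢᵃᵗ.
1/P = 0.4749/392.6 + 0.2551/214.6 + 0.2700/22.4 = 0.0144519 ⇒ P = 69.1949 kPa

Pdew = 69.1949 kPa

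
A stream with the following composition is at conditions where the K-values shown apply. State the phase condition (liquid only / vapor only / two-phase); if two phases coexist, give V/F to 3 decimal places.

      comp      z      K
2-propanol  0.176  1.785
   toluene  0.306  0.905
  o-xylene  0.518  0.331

liquid only

ΣzᵢKᵢ = 0.763; Σzᵢ/Kᵢ = 2.002.
Since ΣzᵢKᵢ < 1 the mixture is below its bubble point — single liquid phase.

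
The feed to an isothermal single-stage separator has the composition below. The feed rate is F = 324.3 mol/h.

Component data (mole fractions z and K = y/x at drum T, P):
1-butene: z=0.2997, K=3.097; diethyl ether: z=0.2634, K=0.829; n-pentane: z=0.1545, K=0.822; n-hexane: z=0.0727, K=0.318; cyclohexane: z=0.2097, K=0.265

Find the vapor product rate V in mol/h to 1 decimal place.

V = 119.2 mol/h

Rachford–Rice: g(ψ) = Σ zᵢ(Kᵢ−1)/(1+ψ(Kᵢ−1)) = 0.
Check two-phase: ΣzᵢKᵢ = 1.3522 > 1 and Σzᵢ/Kᵢ = 1.6224 > 1, so g(0) = 0.3522 > 0 and g(1) = -0.6224 < 0.
Newton–Raphson from ψ = 0.56:
  ψ = 0.5600: g = -0.13348, g' = -0.7099 → ψ = 0.3720
  ψ = 0.3720: g = -0.00305, g' = -0.7056 → ψ = 0.3677
Converged at ψ = 0.3677.
Then V = ψ·F = 0.3677·324.3 = 119.2 mol/h and L = F − V = 205.1 mol/h.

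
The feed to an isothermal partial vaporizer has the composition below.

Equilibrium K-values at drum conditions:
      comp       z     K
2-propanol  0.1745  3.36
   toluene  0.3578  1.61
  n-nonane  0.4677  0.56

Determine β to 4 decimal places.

β = 0.7277

Rachford–Rice: g(β) = Σ zᵢ(Kᵢ−1)/(1+β(Kᵢ−1)) = 0.
g(0) = ΣzᵢKᵢ − 1 = 0.4243 and g(1) = 1 − Σzᵢ/Kᵢ = -0.1093, so a root lies in (0, 1).
Newton–Raphson from β = 0.6:
  β = 0.6000: g = 0.05063, g' = -0.4050 → β = 0.7250
  β = 0.7250: g = 0.00105, g' = -0.3915 → β = 0.7277
Converged at β = 0.7277.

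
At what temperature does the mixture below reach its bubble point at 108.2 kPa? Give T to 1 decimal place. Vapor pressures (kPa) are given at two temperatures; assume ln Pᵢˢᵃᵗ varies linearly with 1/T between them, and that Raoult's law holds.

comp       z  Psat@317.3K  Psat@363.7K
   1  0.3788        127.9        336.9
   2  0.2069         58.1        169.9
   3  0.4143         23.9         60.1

Bubble-point temperature: ΣzᵢPᵢˢᵃᵗ(T) = P. Interpolate ln Pᵢˢᵃᵗ = aᵢ + bᵢ/T.
  T = 317.3 K: ΣzᵢPᵢˢᵃᵗ = 70.37 kPa
  T = 363.7 K: ΣzᵢPᵢˢᵃᵗ = 187.67 kPa
  T = 340.5 K: ΣzᵢPᵢˢᵃᵗ = 118.79 kPa
  T = 328.9 K: ΣzᵢPᵢˢᵃᵗ = 92.27 kPa
  T = 334.7 K: ΣzᵢPᵢˢᵃᵗ = 104.92 kPa
  T = 337.6 K: ΣzᵢPᵢˢᵃᵗ = 111.70 kPa
Interpolating between 334.7 K and 337.6 K gives T ≈ 336.1 K.

T = 336.1 K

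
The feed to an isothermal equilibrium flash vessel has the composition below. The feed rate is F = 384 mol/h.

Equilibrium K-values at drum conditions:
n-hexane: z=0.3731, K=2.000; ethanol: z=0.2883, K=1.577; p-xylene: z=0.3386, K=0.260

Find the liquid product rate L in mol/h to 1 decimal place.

Rachford–Rice: g(ψ) = Σ zᵢ(Kᵢ−1)/(1+ψ(Kᵢ−1)) = 0.
Check two-phase: ΣzᵢKᵢ = 1.2889 > 1 and Σzᵢ/Kᵢ = 1.6717 > 1, so g(0) = 0.2889 > 0 and g(1) = -0.6717 < 0.
Newton–Raphson from ψ = 0.51:
  ψ = 0.5100: g = -0.02683, g' = -0.6993 → ψ = 0.4716
  ψ = 0.4716: g = -0.00060, g' = -0.6691 → ψ = 0.4707
Converged at ψ = 0.4707.
Then V = ψ·F = 0.4707·384 = 180.8 mol/h and L = F − V = 203.2 mol/h.

L = 203.2 mol/h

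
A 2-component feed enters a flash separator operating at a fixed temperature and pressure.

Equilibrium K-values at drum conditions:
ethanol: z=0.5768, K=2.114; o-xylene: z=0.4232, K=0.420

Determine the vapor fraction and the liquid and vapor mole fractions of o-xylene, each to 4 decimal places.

Let ψ = V/F and solve Σ zᵢ(Kᵢ−1)/(1+ψ(Kᵢ−1)) = 0.
Feasibility: ΣzᵢKᵢ = 1.3971, Σzᵢ/Kᵢ = 1.2805 — both > 1, two phases present.
Newton iteration, ψ⁰ = 0.32:
  ψ = 0.3200: g = 0.17230, g' = -0.6037 → ψ = 0.6054
  ψ = 0.6054: g = 0.00545, g' = -0.5935 → ψ = 0.6146
Converged at ψ = 0.6146.
Compositions from xᵢ = zᵢ/(1+ψ(Kᵢ−1)), yᵢ = Kᵢxᵢ:
  ethanol: x = 0.3424, y = 0.7238
  o-xylene: x = 0.6576, y = 0.2762

ψ = 0.6146, x_o-xylene = 0.6576, y_o-xylene = 0.2762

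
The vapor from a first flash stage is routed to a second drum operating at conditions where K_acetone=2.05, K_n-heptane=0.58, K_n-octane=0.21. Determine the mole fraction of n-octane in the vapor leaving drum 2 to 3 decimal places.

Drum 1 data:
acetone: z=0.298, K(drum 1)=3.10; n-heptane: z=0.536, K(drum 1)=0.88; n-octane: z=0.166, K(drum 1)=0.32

y_n-octane (drum 2) = 0.024

Drum 1:
Rachford–Rice: g(ψ₁) = Σ zᵢ(Kᵢ−1)/(1+ψ₁(Kᵢ−1)) = 0.
Feasibility: ΣzᵢKᵢ = 1.449, Σzᵢ/Kᵢ = 1.224 — both > 1, two phases present.
Iterate (Newton) starting at ψ₁ = 0.5:
  ψ₁ = 0.500: g = 0.0658, g' = -0.498 → ψ₁ = 0.632
  ψ₁ = 0.632: g = 0.0012, g' = -0.488 → ψ₁ = 0.635
Converged at ψ₁ = 0.635.
Drum-1 compositions:
  acetone: x = 0.128, y = 0.396
  n-heptane: x = 0.580, y = 0.511
  n-octane: x = 0.292, y = 0.093
Drum-2 feed = drum-1 vapor: z₂ = (0.3960, 0.5106, 0.0935).
Drum 2:
Material balance + equilibrium reduce to Σ zᵢ(Kᵢ−1)/(1+ψ₂(Kᵢ−1)) = 0.
Check two-phase: ΣzᵢKᵢ = 1.127 > 1 and Σzᵢ/Kᵢ = 1.519 > 1, so g(0) = 0.127 > 0 and g(1) = -0.519 < 0.
Iterate (Newton) starting at ψ₂ = 0.5:
  ψ₂ = 0.500: g = -0.1209, g' = -0.491 → ψ₂ = 0.254
  ψ₂ = 0.254: g = -0.0042, g' = -0.476 → ψ₂ = 0.245
Converged at ψ₂ = 0.245.
  acetone: x = 0.315, y = 0.646
  n-heptane: x = 0.569, y = 0.330
  n-octane: x = 0.116, y = 0.024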